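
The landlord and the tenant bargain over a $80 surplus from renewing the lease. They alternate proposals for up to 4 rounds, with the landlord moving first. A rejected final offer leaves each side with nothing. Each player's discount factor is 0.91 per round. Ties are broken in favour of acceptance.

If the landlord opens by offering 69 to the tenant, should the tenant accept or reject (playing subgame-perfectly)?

Accept

Round 4 (the tenant proposes): the landlord will accept anything ≥ 0, so the tenant offers 0 and keeps 80.
Round 3 (the landlord proposes): the tenant can get 80 next round, worth 0.91 × 80 = 72.8 now, so the landlord offers 72.8, keeping 7.2.
Round 2 (the tenant proposes): the landlord can get 7.2 next round, worth 0.91 × 7.2 = 6.552 now. The tenant offers 6.552 and keeps 80 − 6.552 = 73.448.
So by rejecting in round 1, the tenant gets 73.448 next round, worth 0.91 × 73.448 = 66.83768 now.
Offer 69 ≥ 66.83768, so the tenant accepts.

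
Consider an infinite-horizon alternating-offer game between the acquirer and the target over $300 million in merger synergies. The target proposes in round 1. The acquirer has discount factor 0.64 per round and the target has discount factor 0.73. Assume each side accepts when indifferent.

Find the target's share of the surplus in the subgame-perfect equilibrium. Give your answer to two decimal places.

202.70

In a stationary SPE each proposer offers the other exactly their discounted continuation value.
If the target keeps x when proposing and the acquirer keeps y when proposing, then x = 300 − 0.64y and y = 300 − 0.73x.
Solving: x = 300(1 − 0.64) / (1 − 0.73·0.64) = 108 / 0.5328 ≈ 202.7027.
The acquirer gets 300 − 202.7027 ≈ 97.2973.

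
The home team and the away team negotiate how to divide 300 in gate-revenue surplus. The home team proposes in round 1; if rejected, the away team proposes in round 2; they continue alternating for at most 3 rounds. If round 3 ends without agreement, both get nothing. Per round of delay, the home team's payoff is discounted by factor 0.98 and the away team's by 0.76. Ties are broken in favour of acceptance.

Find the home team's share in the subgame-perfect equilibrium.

295.44

By backward induction:
Round 3 (the home team proposes): the away team will accept anything ≥ 0, so the home team offers 0 and keeps 300.
Round 2 (the away team proposes): the home team can get 300 next round, worth 0.98 × 300 = 294 now. The away team offers 294 and keeps 300 − 294 = 6.
Round 1 (the home team proposes): the away team can get 6 next round, worth 0.76 × 6 = 4.56 now, so the home team offers 4.56, keeping 295.44.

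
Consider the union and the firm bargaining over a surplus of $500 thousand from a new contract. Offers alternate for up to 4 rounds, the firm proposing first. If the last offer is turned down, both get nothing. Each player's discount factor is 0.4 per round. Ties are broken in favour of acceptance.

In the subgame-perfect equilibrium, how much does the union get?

Round 4 (the union proposes): the firm will accept anything ≥ 0, so the union offers 0 and keeps 500.
Round 3 (the firm proposes): the union can get 500 next round, worth 0.4 × 500 = 200 now; the firm offers that and keeps 300.
Round 2 (the union proposes): the firm can get 300 next round, worth 0.4 × 300 = 120 now, so the union offers 120, keeping 380.
Round 1 (the firm proposes): the union can get 380 next round, worth 0.4 × 380 = 152 now, so the firm offers 152, keeping 348.

152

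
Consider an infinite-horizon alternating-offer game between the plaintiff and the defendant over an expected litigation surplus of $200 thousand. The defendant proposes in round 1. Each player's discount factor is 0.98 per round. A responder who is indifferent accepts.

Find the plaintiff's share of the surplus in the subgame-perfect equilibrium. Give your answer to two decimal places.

When the defendant proposes, the plaintiff accepts any offer worth at least 0.98 times what the plaintiff would get by proposing next round; and vice versa.
This gives x = 200 − 0.98y and y = 200 − 0.98x, where x and y are each side's share when it proposes.
Hence (1 − 0.98·0.98)x = 200(1 − 0.98), i.e. 0.0396·x = 4.
x ≈ 101.0101; the plaintiff's share is 200 − x ≈ 98.9899.

98.99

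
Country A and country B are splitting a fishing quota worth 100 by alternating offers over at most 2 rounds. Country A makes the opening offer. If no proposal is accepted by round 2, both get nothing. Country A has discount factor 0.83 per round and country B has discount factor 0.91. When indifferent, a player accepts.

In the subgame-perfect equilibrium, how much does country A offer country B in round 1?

By backward induction:
Round 2 (country B proposes): rejection yields 0 for country A; country B offers 0 and keeps 100.
Round 1 (country A proposes): country B can get 100 next round, worth 0.91 × 100 = 91 now, so country A offers 91, keeping 9.

91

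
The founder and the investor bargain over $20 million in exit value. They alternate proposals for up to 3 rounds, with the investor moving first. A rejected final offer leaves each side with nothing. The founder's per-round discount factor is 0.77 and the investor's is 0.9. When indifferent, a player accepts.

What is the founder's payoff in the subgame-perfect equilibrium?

Round 3 (the investor proposes): the founder will accept anything ≥ 0, so the investor offers 0 and keeps 20.
Round 2 (the founder proposes): the investor can get 20 next round, worth 0.9 × 20 = 18 now. The founder offers 18 and keeps 20 − 18 = 2.
Round 1 (the investor proposes): the founder can get 2 next round, worth 0.77 × 2 = 1.54 now. The investor offers 1.54 and keeps 20 − 1.54 = 18.46.

1.54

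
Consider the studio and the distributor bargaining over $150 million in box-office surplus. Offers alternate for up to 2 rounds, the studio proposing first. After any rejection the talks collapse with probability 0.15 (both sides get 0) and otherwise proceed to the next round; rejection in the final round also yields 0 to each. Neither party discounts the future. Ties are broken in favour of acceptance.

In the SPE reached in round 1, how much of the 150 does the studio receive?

By backward induction:
Round 2 (the distributor proposes): rejection yields 0 for the studio; the distributor offers 0 and keeps 150.
Round 1 (the studio proposes): rejecting gives the distributor an expected 0.85 × 150 = 127.5. The studio offers 127.5 and keeps 150 − 127.5 = 22.5.

22.5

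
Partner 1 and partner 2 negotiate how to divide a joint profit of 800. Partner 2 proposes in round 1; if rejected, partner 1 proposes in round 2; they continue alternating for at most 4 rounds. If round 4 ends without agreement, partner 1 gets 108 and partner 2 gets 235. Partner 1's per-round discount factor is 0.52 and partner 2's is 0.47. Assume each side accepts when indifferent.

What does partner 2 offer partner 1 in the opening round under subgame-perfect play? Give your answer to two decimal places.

Round 4 (partner 1 proposes): partner 2 gets 235 if talks fail, so partner 1 offers 235 and keeps 565.
Round 3 (partner 2 proposes): partner 1 can get 565 next round, worth 0.52 × 565 = 293.8 now, so partner 2 offers 293.8, keeping 506.2.
Round 2 (partner 1 proposes): partner 2 can get 506.2 next round, worth 0.47 × 506.2 = 237.914 now; partner 1 offers that and keeps 562.086.
Round 1 (partner 2 proposes): partner 1 can get 562.086 next round, worth 0.52 × 562.086 = 292.28472 now; partner 2 offers that and keeps 507.71528.

292.28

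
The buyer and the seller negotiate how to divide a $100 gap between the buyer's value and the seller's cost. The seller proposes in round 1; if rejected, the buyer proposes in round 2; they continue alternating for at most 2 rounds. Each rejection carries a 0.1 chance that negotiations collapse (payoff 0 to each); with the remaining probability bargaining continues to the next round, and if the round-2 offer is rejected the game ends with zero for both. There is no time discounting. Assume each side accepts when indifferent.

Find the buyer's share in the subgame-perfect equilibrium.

Round 2 (the buyer proposes): rejection yields 0 for the seller; the buyer offers 0 and keeps 100.
Round 1 (the seller proposes): rejecting gives the buyer an expected 0.9 × 100 = 90; the seller offers that and keeps 10.

90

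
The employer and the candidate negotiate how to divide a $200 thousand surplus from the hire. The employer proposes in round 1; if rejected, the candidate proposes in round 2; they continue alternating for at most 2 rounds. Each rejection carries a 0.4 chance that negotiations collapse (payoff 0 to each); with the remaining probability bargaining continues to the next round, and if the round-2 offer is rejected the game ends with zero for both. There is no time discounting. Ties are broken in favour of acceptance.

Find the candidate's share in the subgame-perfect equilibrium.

By backward induction:
Round 2 (the candidate proposes): rejection yields 0 for the employer; the candidate offers 0 and keeps 200.
Round 1 (the employer proposes): rejecting gives the candidate an expected 0.6 × 200 = 120, so the employer offers 120, keeping 80.

120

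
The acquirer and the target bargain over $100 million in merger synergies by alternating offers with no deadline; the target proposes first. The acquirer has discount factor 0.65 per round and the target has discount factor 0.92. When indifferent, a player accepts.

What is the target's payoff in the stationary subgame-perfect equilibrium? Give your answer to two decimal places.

When the target proposes, the acquirer accepts any offer worth at least 0.65 times what the acquirer would get by proposing next round; and vice versa.
This gives x = 100 − 0.65y and y = 100 − 0.92x, where x and y are each side's share when it proposes.
Hence (1 − 0.65·0.92)x = 100(1 − 0.65), i.e. 0.402·x = 35.
x ≈ 87.0647; the acquirer's share is 100 − x ≈ 12.9353.

87.06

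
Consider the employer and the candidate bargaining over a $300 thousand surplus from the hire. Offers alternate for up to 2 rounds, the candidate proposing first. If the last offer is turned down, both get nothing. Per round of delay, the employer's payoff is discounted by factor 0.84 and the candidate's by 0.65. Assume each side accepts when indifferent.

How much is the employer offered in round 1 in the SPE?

Round 2 (the employer proposes): rejection yields 0 for the candidate; the employer offers 0 and keeps 300.
Round 1 (the candidate proposes): the employer can get 300 next round, worth 0.84 × 300 = 252 now; the candidate offers that and keeps 48.

252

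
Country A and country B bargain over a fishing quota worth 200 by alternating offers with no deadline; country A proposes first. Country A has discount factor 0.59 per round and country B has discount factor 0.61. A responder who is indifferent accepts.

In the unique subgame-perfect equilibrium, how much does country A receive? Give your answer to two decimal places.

121.86

In a stationary SPE each proposer offers the other exactly their discounted continuation value.
If country A keeps x when proposing and country B keeps y when proposing, then x = 200 − 0.61y and y = 200 − 0.59x.
Solving: x = 200(1 − 0.61) / (1 − 0.59·0.61) = 78 / 0.6401 ≈ 121.8560.
Country B gets 200 − 121.8560 ≈ 78.1440.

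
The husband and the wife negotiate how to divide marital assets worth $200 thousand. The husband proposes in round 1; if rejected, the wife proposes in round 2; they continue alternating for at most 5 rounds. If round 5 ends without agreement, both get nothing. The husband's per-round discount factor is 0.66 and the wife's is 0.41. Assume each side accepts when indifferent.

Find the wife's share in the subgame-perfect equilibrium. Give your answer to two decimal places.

35.42

Solve by backward induction from round 5.
Round 5 (the husband proposes): the wife will accept anything ≥ 0, so the husband offers 0 and keeps 200.
Round 4 (the wife proposes): the husband can get 200 next round, worth 0.66 × 200 = 132 now; the wife offers that and keeps 68.
Round 3 (the husband proposes): the wife can get 68 next round, worth 0.41 × 68 = 27.88 now, so the husband offers 27.88, keeping 172.12.
Round 2 (the wife proposes): the husband can get 172.12 next round, worth 0.66 × 172.12 = 113.5992 now, so the wife offers 113.5992, keeping 86.4008.
Round 1 (the husband proposes): the wife can get 86.4008 next round, worth 0.41 × 86.4008 = 35.424328 now. The husband offers 35.424328 and keeps 200 − 35.424328 = 164.575672.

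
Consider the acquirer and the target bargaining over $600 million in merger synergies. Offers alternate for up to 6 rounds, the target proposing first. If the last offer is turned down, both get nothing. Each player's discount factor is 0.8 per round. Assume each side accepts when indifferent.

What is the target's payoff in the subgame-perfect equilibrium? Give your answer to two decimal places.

245.95

Round 6 (the acquirer proposes): rejection yields 0 for the target; the acquirer offers 0 and keeps 600.
Round 5 (the target proposes): the acquirer can get 600 next round, worth 0.8 × 600 = 480 now; the target offers that and keeps 120.
Round 4 (the acquirer proposes): the target can get 120 next round, worth 0.8 × 120 = 96 now. The acquirer offers 96 and keeps 600 − 96 = 504.
Round 3 (the target proposes): the acquirer can get 504 next round, worth 0.8 × 504 = 403.2 now, so the target offers 403.2, keeping 196.8.
Round 2 (the acquirer proposes): the target can get 196.8 next round, worth 0.8 × 196.8 = 157.44 now, so the acquirer offers 157.44, keeping 442.56.
Round 1 (the target proposes): the acquirer can get 442.56 next round, worth 0.8 × 442.56 = 354.048 now. The target offers 354.048 and keeps 600 − 354.048 = 245.952.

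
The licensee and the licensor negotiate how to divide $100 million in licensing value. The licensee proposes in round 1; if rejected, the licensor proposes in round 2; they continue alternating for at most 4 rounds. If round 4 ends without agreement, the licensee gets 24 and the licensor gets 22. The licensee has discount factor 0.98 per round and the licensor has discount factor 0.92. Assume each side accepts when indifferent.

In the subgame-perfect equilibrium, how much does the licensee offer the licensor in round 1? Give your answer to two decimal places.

64.88

Round 4 (the licensor proposes): the licensee gets 24 if talks fail, so the licensor offers 24 and keeps 76.
Round 3 (the licensee proposes): the licensor can get 76 next round, worth 0.92 × 76 = 69.92 now. The licensee offers 69.92 and keeps 100 − 69.92 = 30.08.
Round 2 (the licensor proposes): the licensee can get 30.08 next round, worth 0.98 × 30.08 = 29.4784 now. The licensor offers 29.4784 and keeps 100 − 29.4784 = 70.5216.
Round 1 (the licensee proposes): the licensor can get 70.5216 next round, worth 0.92 × 70.5216 = 64.879872 now; the licensee offers that and keeps 35.120128.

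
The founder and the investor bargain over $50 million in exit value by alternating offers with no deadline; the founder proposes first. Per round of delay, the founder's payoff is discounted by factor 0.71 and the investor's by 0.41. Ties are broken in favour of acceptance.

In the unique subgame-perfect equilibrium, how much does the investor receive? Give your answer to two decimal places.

8.39

Let x be the founder's share when the founder proposes and y be the investor's share when the investor proposes.
The investor accepts iff offered ≥ 0.41·y, so x = 50 − 0.41y. Symmetrically y = 50 − 0.71x.
Substituting: x = 50 − 0.41(50 − 0.71x), giving x(1 − 0.71·0.41) = 50(1 − 0.41).
So x = 50 × 0.59 / 0.7089 ≈ 41.6138, and the investor receives 50 − x ≈ 8.3862.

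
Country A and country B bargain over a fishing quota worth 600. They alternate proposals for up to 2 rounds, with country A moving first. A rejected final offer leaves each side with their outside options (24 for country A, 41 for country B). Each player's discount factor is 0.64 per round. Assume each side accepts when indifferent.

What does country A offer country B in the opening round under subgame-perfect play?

368.64

Round 2 (country B proposes): country A gets 24 if talks fail, so country B offers 24 and keeps 576.
Round 1 (country A proposes): country B can get 576 next round, worth 0.64 × 576 = 368.64 now, so country A offers 368.64, keeping 231.36.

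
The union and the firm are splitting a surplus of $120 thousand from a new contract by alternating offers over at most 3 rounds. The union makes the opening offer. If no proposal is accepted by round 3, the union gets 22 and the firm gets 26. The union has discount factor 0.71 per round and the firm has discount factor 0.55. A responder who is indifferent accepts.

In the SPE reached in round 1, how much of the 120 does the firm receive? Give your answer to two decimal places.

Round 3 (the union proposes): the firm gets 26 if talks fail, so the union offers 26 and keeps 94.
Round 2 (the firm proposes): the union can get 94 next round, worth 0.71 × 94 = 66.74 now, so the firm offers 66.74, keeping 53.26.
Round 1 (the union proposes): the firm can get 53.26 next round, worth 0.55 × 53.26 = 29.293 now. The union offers 29.293 and keeps 120 − 29.293 = 90.707.

29.29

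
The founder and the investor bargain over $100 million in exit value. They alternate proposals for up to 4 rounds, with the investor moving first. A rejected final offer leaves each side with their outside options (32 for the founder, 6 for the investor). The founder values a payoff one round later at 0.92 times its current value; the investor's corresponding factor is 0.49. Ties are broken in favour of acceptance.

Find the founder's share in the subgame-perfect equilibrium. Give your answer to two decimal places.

85.91

Round 4 (the founder proposes): the investor gets 6 if talks fail, so the founder offers 6 and keeps 94.
Round 3 (the investor proposes): the founder can get 94 next round, worth 0.92 × 94 = 86.48 now, so the investor offers 86.48, keeping 13.52.
Round 2 (the founder proposes): the investor can get 13.52 next round, worth 0.49 × 13.52 = 6.6248 now. The founder offers 6.6248 and keeps 100 − 6.6248 = 93.3752.
Round 1 (the investor proposes): the founder can get 93.3752 next round, worth 0.92 × 93.3752 = 85.905184 now, so the investor offers 85.905184, keeping 14.094816.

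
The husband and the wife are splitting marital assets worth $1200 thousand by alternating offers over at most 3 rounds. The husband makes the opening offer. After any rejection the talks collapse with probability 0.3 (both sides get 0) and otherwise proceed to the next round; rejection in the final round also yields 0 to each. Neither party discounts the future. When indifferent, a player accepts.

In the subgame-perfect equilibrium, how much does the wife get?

252

Round 3 (the husband proposes): the wife will accept anything ≥ 0, so the husband offers 0 and keeps 1200.
Round 2 (the wife proposes): rejecting gives the husband an expected 0.7 × 1200 = 840; the wife offers that and keeps 360.
Round 1 (the husband proposes): rejecting gives the wife an expected 0.7 × 360 = 252, so the husband offers 252, keeping 948.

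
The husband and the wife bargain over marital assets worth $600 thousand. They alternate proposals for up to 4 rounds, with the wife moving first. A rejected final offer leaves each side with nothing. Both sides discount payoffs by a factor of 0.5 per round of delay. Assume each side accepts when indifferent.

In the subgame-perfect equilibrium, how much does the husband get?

Solve by backward induction from round 4.
Round 4 (the husband proposes): the wife will accept anything ≥ 0, so the husband offers 0 and keeps 600.
Round 3 (the wife proposes): the husband can get 600 next round, worth 0.5 × 600 = 300 now. The wife offers 300 and keeps 600 − 300 = 300.
Round 2 (the husband proposes): the wife can get 300 next round, worth 0.5 × 300 = 150 now; the husband offers that and keeps 450.
Round 1 (the wife proposes): the husband can get 450 next round, worth 0.5 × 450 = 225 now, so the wife offers 225, keeping 375.

225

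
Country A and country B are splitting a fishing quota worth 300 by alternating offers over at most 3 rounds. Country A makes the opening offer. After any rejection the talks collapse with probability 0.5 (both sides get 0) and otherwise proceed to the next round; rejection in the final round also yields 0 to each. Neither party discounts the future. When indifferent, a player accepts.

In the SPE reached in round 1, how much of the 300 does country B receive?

Round 3 (country A proposes): rejection yields 0 for country B; country A offers 0 and keeps 300.
Round 2 (country B proposes): rejecting gives country A an expected 0.5 × 300 = 150; country B offers that and keeps 150.
Round 1 (country A proposes): rejecting gives country B an expected 0.5 × 150 = 75. Country A offers 75 and keeps 300 − 75 = 225.

75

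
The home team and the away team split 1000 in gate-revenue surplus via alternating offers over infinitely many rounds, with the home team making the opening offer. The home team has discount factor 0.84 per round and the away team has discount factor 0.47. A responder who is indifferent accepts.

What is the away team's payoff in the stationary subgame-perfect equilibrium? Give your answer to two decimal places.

124.26

Let x be the home team's share when the home team proposes and y be the away team's share when the away team proposes.
The away team accepts iff offered ≥ 0.47·y, so x = 1000 − 0.47y. Symmetrically y = 1000 − 0.84x.
Substituting: x = 1000 − 0.47(1000 − 0.84x), giving x(1 − 0.84·0.47) = 1000(1 − 0.47).
So x = 1000 × 0.53 / 0.6052 ≈ 875.7436, and the away team receives 1000 − x ≈ 124.2564.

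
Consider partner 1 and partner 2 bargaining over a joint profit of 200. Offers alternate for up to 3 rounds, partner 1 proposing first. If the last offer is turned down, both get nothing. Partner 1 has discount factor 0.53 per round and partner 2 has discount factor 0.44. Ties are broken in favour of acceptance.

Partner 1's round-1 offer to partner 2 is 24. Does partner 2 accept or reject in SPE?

Round 3 (partner 1 proposes): partner 2 will accept anything ≥ 0, so partner 1 offers 0 and keeps 200.
Round 2 (partner 2 proposes): partner 1 can get 200 next round, worth 0.53 × 200 = 106 now, so partner 2 offers 106, keeping 94.
So by rejecting in round 1, partner 2 gets 94 next round, worth 0.44 × 94 = 41.36 now.
Offer 24 < 41.36, so partner 2 rejects.

Reject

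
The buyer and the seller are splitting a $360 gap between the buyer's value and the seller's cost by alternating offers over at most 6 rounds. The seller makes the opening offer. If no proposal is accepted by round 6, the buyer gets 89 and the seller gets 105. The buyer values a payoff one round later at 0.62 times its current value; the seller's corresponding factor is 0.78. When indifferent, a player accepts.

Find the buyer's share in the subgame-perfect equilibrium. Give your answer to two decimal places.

By backward induction:
Round 6 (the buyer proposes): the seller gets 105 if talks fail, so the buyer offers 105 and keeps 255.
Round 5 (the seller proposes): the buyer can get 255 next round, worth 0.62 × 255 = 158.1 now; the seller offers that and keeps 201.9.
Round 4 (the buyer proposes): the seller can get 201.9 next round, worth 0.78 × 201.9 = 157.482 now. The buyer offers 157.482 and keeps 360 − 157.482 = 202.518.
Round 3 (the seller proposes): the buyer can get 202.518 next round, worth 0.62 × 202.518 = 125.56116 now. The seller offers 125.56116 and keeps 360 − 125.56116 = 234.43884.
Round 2 (the buyer proposes): the seller can get 234.43884 next round, worth 0.78 × 234.43884 = 182.8622952 now; the buyer offers that and keeps 177.1377048.
Round 1 (the seller proposes): the buyer can get 177.1377048 next round, worth 0.62 × 177.1377048 = 109.825376976 now. The seller offers 109.825376976 and keeps 360 − 109.825376976 = 250.174623024.

109.83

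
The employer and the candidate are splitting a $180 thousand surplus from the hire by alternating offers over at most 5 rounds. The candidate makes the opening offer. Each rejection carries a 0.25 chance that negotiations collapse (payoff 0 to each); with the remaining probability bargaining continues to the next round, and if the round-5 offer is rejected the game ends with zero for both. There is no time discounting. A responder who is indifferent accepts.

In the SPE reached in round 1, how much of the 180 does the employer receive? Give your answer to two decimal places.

52.73

Round 5 (the candidate proposes): the employer will accept anything ≥ 0, so the candidate offers 0 and keeps 180.
Round 4 (the employer proposes): rejecting gives the candidate an expected 0.75 × 180 = 135, so the employer offers 135, keeping 45.
Round 3 (the candidate proposes): rejecting gives the employer an expected 0.75 × 45 = 33.75. The candidate offers 33.75 and keeps 180 − 33.75 = 146.25.
Round 2 (the employer proposes): rejecting gives the candidate an expected 0.75 × 146.25 = 109.6875; the employer offers that and keeps 70.3125.
Round 1 (the candidate proposes): rejecting gives the employer an expected 0.75 × 70.3125 = 52.734375; the candidate offers that and keeps 127.265625.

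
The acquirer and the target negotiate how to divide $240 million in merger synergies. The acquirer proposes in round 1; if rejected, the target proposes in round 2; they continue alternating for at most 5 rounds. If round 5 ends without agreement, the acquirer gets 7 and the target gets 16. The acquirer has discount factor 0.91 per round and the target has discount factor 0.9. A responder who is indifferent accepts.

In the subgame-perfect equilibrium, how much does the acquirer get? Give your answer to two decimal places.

193.91

Round 5 (the acquirer proposes): the target gets 16 if talks fail, so the acquirer offers 16 and keeps 224.
Round 4 (the target proposes): the acquirer can get 224 next round, worth 0.91 × 224 = 203.84 now; the target offers that and keeps 36.16.
Round 3 (the acquirer proposes): the target can get 36.16 next round, worth 0.9 × 36.16 = 32.544 now. The acquirer offers 32.544 and keeps 240 − 32.544 = 207.456.
Round 2 (the target proposes): the acquirer can get 207.456 next round, worth 0.91 × 207.456 = 188.78496 now, so the target offers 188.78496, keeping 51.21504.
Round 1 (the acquirer proposes): the target can get 51.21504 next round, worth 0.9 × 51.21504 = 46.093536 now; the acquirer offers that and keeps 193.906464.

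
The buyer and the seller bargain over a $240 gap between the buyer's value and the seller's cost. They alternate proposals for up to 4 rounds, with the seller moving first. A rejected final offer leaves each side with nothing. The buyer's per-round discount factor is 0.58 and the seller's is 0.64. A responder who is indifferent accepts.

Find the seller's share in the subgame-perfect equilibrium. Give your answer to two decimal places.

138.22

Solve by backward induction from round 4.
Round 4 (the buyer proposes): the seller will accept anything ≥ 0, so the buyer offers 0 and keeps 240.
Round 3 (the seller proposes): the buyer can get 240 next round, worth 0.58 × 240 = 139.2 now; the seller offers that and keeps 100.8.
Round 2 (the buyer proposes): the seller can get 100.8 next round, worth 0.64 × 100.8 = 64.512 now, so the buyer offers 64.512, keeping 175.488.
Round 1 (the seller proposes): the buyer can get 175.488 next round, worth 0.58 × 175.488 = 101.78304 now; the seller offers that and keeps 138.21696.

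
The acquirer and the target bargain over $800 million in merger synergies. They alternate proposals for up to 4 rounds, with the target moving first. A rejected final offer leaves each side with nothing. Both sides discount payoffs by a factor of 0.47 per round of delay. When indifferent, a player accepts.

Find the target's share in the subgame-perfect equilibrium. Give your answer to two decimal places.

Solve by backward induction from round 4.
Round 4 (the acquirer proposes): the target will accept anything ≥ 0, so the acquirer offers 0 and keeps 800.
Round 3 (the target proposes): the acquirer can get 800 next round, worth 0.47 × 800 = 376 now, so the target offers 376, keeping 424.
Round 2 (the acquirer proposes): the target can get 424 next round, worth 0.47 × 424 = 199.28 now; the acquirer offers that and keeps 600.72.
Round 1 (the target proposes): the acquirer can get 600.72 next round, worth 0.47 × 600.72 = 282.3384 now, so the target offers 282.3384, keeping 517.6616.

517.66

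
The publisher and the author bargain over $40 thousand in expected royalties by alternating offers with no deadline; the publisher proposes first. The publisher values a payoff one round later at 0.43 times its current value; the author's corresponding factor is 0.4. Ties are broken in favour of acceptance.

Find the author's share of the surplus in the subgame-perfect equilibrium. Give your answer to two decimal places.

In a stationary SPE each proposer offers the other exactly their discounted continuation value.
If the publisher keeps x when proposing and the author keeps y when proposing, then x = 40 − 0.4y and y = 40 − 0.43x.
Solving: x = 40(1 − 0.4) / (1 − 0.43·0.4) = 24 / 0.828 ≈ 28.9855.
The author gets 40 − 28.9855 ≈ 11.0145.

11.01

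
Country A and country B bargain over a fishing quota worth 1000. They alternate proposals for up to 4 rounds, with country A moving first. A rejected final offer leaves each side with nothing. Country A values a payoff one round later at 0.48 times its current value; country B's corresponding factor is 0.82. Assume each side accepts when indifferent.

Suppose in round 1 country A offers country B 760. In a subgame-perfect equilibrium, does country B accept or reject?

Round 4 (country B proposes): country A will accept anything ≥ 0, so country B offers 0 and keeps 1000.
Round 3 (country A proposes): country B can get 1000 next round, worth 0.82 × 1000 = 820 now. Country A offers 820 and keeps 1000 − 820 = 180.
Round 2 (country B proposes): country A can get 180 next round, worth 0.48 × 180 = 86.4 now; country B offers that and keeps 913.6.
So by rejecting in round 1, country B gets 913.6 next round, worth 0.82 × 913.6 = 749.152 now.
Offer 760 ≥ 749.152, so country B accepts.

Accept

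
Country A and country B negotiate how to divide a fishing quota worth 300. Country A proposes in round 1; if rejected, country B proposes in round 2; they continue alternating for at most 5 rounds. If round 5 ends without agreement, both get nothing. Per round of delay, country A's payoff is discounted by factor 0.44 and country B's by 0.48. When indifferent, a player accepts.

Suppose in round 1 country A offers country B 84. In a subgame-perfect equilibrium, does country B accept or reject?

Reject

Work out country B's continuation value if the offer is rejected.
Round 5 (country A proposes): rejection yields 0 for country B; country A offers 0 and keeps 300.
Round 4 (country B proposes): country A can get 300 next round, worth 0.44 × 300 = 132 now. Country B offers 132 and keeps 300 − 132 = 168.
Round 3 (country A proposes): country B can get 168 next round, worth 0.48 × 168 = 80.64 now. Country A offers 80.64 and keeps 300 − 80.64 = 219.36.
Round 2 (country B proposes): country A can get 219.36 next round, worth 0.44 × 219.36 = 96.5184 now. Country B offers 96.5184 and keeps 300 − 96.5184 = 203.4816.
So by rejecting in round 1, country B gets 203.4816 next round, worth 0.48 × 203.4816 = 97.671168 now.
Offer 84 < 97.671168, so country B rejects.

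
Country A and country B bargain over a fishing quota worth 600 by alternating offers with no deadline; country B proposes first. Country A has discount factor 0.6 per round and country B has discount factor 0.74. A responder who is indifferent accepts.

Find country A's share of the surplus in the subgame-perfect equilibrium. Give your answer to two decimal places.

168.35

In a stationary SPE each proposer offers the other exactly their discounted continuation value.
If country B keeps x when proposing and country A keeps y when proposing, then x = 600 − 0.6y and y = 600 − 0.74x.
Solving: x = 600(1 − 0.6) / (1 − 0.74·0.6) = 240 / 0.556 ≈ 431.6547.
Country A gets 600 − 431.6547 ≈ 168.3453.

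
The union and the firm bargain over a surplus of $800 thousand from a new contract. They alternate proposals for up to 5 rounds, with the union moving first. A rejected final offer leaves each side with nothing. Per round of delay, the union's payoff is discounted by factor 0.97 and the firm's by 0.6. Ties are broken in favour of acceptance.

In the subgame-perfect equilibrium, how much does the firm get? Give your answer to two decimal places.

Solve by backward induction from round 5.
Round 5 (the union proposes): the firm will accept anything ≥ 0, so the union offers 0 and keeps 800.
Round 4 (the firm proposes): the union can get 800 next round, worth 0.97 × 800 = 776 now; the firm offers that and keeps 24.
Round 3 (the union proposes): the firm can get 24 next round, worth 0.6 × 24 = 14.4 now. The union offers 14.4 and keeps 800 − 14.4 = 785.6.
Round 2 (the firm proposes): the union can get 785.6 next round, worth 0.97 × 785.6 = 762.032 now. The firm offers 762.032 and keeps 800 − 762.032 = 37.968.
Round 1 (the union proposes): the firm can get 37.968 next round, worth 0.6 × 37.968 = 22.7808 now; the union offers that and keeps 777.2192.

22.78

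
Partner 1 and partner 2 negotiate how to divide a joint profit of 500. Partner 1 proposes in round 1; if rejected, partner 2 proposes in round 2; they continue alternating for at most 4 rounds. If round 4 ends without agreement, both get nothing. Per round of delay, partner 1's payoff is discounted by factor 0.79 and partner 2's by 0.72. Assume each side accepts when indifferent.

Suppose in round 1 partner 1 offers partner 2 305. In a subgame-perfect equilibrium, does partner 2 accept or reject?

Accept

Work out partner 2's continuation value if the offer is rejected.
Round 4 (partner 2 proposes): partner 1 will accept anything ≥ 0, so partner 2 offers 0 and keeps 500.
Round 3 (partner 1 proposes): partner 2 can get 500 next round, worth 0.72 × 500 = 360 now. Partner 1 offers 360 and keeps 500 − 360 = 140.
Round 2 (partner 2 proposes): partner 1 can get 140 next round, worth 0.79 × 140 = 110.6 now, so partner 2 offers 110.6, keeping 389.4.
So by rejecting in round 1, partner 2 gets 389.4 next round, worth 0.72 × 389.4 = 280.368 now.
Offer 305 ≥ 280.368, so partner 2 accepts.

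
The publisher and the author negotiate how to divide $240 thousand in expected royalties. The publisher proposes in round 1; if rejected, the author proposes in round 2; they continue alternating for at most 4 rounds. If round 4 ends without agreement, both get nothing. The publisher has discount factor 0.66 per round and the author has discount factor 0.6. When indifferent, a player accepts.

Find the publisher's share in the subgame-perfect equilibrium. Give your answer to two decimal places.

134.02

Round 4 (the author proposes): the publisher will accept anything ≥ 0, so the author offers 0 and keeps 240.
Round 3 (the publisher proposes): the author can get 240 next round, worth 0.6 × 240 = 144 now; the publisher offers that and keeps 96.
Round 2 (the author proposes): the publisher can get 96 next round, worth 0.66 × 96 = 63.36 now. The author offers 63.36 and keeps 240 − 63.36 = 176.64.
Round 1 (the publisher proposes): the author can get 176.64 next round, worth 0.6 × 176.64 = 105.984 now, so the publisher offers 105.984, keeping 134.016.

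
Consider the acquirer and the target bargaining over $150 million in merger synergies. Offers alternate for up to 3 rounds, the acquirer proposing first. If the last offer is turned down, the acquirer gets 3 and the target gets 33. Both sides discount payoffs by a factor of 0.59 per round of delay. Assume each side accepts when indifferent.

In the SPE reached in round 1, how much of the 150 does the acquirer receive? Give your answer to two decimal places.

102.23

Round 3 (the acquirer proposes): the target gets 33 if talks fail, so the acquirer offers 33 and keeps 117.
Round 2 (the target proposes): the acquirer can get 117 next round, worth 0.59 × 117 = 69.03 now. The target offers 69.03 and keeps 150 − 69.03 = 80.97.
Round 1 (the acquirer proposes): the target can get 80.97 next round, worth 0.59 × 80.97 = 47.7723 now, so the acquirer offers 47.7723, keeping 102.2277.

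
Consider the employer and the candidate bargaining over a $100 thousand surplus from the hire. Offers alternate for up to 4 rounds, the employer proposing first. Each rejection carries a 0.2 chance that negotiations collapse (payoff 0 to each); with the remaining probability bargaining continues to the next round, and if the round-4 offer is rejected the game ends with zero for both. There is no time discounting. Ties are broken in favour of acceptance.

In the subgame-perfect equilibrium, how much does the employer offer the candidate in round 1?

67.2

Round 4 (the candidate proposes): the employer will accept anything ≥ 0, so the candidate offers 0 and keeps 100.
Round 3 (the employer proposes): rejecting gives the candidate an expected 0.8 × 100 = 80. The employer offers 80 and keeps 100 − 80 = 20.
Round 2 (the candidate proposes): rejecting gives the employer an expected 0.8 × 20 = 16. The candidate offers 16 and keeps 100 − 16 = 84.
Round 1 (the employer proposes): rejecting gives the candidate an expected 0.8 × 84 = 67.2, so the employer offers 67.2, keeping 32.8.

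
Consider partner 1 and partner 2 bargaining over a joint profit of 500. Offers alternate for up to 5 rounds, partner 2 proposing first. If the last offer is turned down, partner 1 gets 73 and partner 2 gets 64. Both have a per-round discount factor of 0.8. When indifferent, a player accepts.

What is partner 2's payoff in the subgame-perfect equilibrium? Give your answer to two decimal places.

Round 5 (partner 2 proposes): partner 1 gets 73 if talks fail, so partner 2 offers 73 and keeps 427.
Round 4 (partner 1 proposes): partner 2 can get 427 next round, worth 0.8 × 427 = 341.6 now; partner 1 offers that and keeps 158.4.
Round 3 (partner 2 proposes): partner 1 can get 158.4 next round, worth 0.8 × 158.4 = 126.72 now. Partner 2 offers 126.72 and keeps 500 − 126.72 = 373.28.
Round 2 (partner 1 proposes): partner 2 can get 373.28 next round, worth 0.8 × 373.28 = 298.624 now, so partner 1 offers 298.624, keeping 201.376.
Round 1 (partner 2 proposes): partner 1 can get 201.376 next round, worth 0.8 × 201.376 = 161.1008 now, so partner 2 offers 161.1008, keeping 338.8992.

338.90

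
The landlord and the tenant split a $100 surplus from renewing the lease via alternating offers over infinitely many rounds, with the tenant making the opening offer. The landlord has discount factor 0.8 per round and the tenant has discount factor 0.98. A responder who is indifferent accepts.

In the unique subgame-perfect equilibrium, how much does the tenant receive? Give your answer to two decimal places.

92.59

In a stationary SPE each proposer offers the other exactly their discounted continuation value.
If the tenant keeps x when proposing and the landlord keeps y when proposing, then x = 100 − 0.8y and y = 100 − 0.98x.
Solving: x = 100(1 − 0.8) / (1 − 0.98·0.8) = 20 / 0.216 ≈ 92.5926.
The landlord gets 100 − 92.5926 ≈ 7.4074.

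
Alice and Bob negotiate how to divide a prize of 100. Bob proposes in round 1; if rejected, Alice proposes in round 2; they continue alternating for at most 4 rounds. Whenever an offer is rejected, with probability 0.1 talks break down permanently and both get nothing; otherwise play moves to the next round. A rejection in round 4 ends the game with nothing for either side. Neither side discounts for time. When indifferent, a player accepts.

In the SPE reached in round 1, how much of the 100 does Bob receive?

Round 4 (Alice proposes): rejection yields 0 for Bob; Alice offers 0 and keeps 100.
Round 3 (Bob proposes): rejecting gives Alice an expected 0.9 × 100 = 90. Bob offers 90 and keeps 100 − 90 = 10.
Round 2 (Alice proposes): rejecting gives Bob an expected 0.9 × 10 = 9, so Alice offers 9, keeping 91.
Round 1 (Bob proposes): rejecting gives Alice an expected 0.9 × 91 = 81.9, so Bob offers 81.9, keeping 18.1.

18.1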